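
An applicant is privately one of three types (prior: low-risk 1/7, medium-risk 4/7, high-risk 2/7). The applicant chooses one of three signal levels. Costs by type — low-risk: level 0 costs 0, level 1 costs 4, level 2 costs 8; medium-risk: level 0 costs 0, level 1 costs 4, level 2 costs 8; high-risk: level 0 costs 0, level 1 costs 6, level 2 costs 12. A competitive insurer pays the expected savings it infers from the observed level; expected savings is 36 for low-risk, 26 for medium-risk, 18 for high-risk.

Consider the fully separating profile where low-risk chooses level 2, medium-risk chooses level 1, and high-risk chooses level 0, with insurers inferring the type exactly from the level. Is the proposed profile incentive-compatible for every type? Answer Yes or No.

Separating rebates: level 2 → 36, level 1 → 26, level 0 → 18.
low-risk (assigned level 2): level 0: 18 − 0 = 18; level 1: 26 − 4 = 22; level 2: 36 − 8 = 28. low-risk stays.
medium-risk (assigned level 1): level 0: 18 − 0 = 18; level 1: 26 − 4 = 22; level 2: 36 − 8 = 28. medium-risk prefers level 2.
high-risk (assigned level 0): level 0: 18 − 0 = 18; level 1: 26 − 6 = 20; level 2: 36 − 12 = 24. high-risk prefers level 2.
At least one type deviates; the separating profile fails.

No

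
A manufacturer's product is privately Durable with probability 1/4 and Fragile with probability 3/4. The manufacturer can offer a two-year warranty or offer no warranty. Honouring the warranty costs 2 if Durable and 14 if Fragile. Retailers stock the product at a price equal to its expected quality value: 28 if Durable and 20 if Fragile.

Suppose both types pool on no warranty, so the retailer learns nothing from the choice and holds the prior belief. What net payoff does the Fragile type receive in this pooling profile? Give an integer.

Pooled price = 1/4·28 + 3/4·20 = 22.
Fragile pays no cost for no warranty, so net payoff = 22.

22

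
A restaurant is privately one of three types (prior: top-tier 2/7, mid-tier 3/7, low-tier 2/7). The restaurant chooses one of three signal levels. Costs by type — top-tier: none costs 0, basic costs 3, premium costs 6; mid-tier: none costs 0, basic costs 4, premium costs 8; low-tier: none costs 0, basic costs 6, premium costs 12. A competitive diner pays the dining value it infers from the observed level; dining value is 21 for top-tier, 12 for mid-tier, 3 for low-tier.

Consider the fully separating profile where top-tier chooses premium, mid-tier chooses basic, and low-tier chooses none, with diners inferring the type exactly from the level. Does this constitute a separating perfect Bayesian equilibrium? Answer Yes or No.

No

Separating price premiums: premium → 21, basic → 12, none → 3.
top-tier (assigned premium): none: 3 − 0 = 3; basic: 12 − 3 = 9; premium: 21 − 6 = 15. top-tier stays.
mid-tier (assigned basic): none: 3 − 0 = 3; basic: 12 − 4 = 8; premium: 21 − 8 = 13. mid-tier prefers premium.
low-tier (assigned none): none: 3 − 0 = 3; basic: 12 − 6 = 6; premium: 21 − 12 = 9. low-tier prefers premium.
At least one type deviates; the separating profile fails.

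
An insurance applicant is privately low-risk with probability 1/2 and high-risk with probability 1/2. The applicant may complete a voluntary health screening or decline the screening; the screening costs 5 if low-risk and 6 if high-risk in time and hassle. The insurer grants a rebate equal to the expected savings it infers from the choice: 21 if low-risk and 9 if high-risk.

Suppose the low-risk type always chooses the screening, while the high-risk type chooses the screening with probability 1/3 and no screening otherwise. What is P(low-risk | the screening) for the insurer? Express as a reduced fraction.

P(the screening) = (1/2)·1 + (1/2)·(1/3) = 2/3.
By Bayes' rule, P(low-risk | the screening) = (1/2) / (2/3) = 3/4.

3/4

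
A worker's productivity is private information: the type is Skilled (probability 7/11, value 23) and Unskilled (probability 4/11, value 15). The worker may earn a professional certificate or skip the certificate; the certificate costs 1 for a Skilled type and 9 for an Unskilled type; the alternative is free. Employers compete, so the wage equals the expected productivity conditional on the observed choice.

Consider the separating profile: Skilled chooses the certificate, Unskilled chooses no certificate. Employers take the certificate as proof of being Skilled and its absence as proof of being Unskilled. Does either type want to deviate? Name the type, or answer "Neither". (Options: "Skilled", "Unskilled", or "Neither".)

Neither

The certificate pays 23; no certificate pays 15.
Skilled: assigned the certificate, nets 23 − 1 = 22; deviating to no certificate nets 15.
Unskilled: assigned no certificate, nets 15; deviating to the certificate nets 23 − 9 = 14.
Both types strictly prefer their assigned action; no profitable deviation.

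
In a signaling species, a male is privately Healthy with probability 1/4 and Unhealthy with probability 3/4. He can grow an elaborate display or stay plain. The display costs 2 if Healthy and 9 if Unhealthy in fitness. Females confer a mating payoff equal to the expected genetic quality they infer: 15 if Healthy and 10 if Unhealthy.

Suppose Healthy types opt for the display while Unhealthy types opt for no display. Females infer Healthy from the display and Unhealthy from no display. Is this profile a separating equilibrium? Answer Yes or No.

Yes

Under these beliefs, the display earns mating payoff 15 and no display earns mating payoff 10.
Healthy: the display nets 15 − 2 = 13; no display nets 10. Healthy prefers the display.
Unhealthy: the display nets 15 − 9 = 6; no display nets 10. Unhealthy prefers no display.
Neither type deviates, so the separating profile is an equilibrium.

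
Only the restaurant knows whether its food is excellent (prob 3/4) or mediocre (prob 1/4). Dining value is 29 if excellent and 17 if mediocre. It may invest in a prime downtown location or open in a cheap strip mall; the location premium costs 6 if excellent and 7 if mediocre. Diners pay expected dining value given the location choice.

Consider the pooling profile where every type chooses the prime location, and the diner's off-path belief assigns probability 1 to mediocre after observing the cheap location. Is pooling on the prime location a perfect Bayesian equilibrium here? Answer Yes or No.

On path, the diner holds the prior and pays 3/4·29 + 1/4·17 = 26. Off path (the cheap location), believing mediocre, it pays 17.
excellent: the prime location nets 26 − 6 = 20; the cheap location nets 17. excellent stays.
mediocre: the prime location nets 26 − 7 = 19; the cheap location nets 17. mediocre stays.
No type deviates, so pooling is sustained.

Yes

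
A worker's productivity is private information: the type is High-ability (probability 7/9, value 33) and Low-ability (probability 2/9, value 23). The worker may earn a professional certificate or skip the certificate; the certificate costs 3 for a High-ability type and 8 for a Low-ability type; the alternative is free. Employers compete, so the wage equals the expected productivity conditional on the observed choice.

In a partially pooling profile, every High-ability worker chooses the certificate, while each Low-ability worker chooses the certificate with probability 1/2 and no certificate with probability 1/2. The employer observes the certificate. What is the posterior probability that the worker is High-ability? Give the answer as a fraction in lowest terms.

7/8

P(the certificate) = (7/9)·1 + (2/9)·(1/2) = 8/9.
By Bayes' rule, P(High-ability | the certificate) = (7/9) / (8/9) = 7/8.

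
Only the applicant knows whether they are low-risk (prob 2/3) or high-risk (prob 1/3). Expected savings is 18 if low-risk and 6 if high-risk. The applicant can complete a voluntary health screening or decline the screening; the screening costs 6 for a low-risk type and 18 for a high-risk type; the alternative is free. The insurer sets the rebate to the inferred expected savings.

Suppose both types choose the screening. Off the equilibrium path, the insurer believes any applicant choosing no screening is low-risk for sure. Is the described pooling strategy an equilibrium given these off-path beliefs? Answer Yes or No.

No

On path, the insurer holds the prior and pays 2/3·18 + 1/3·6 = 14. Off path (no screening), believing low-risk, it pays 18.
low-risk: the screening nets 14 − 6 = 8; no screening nets 18. low-risk would deviate.
high-risk: the screening nets 14 − 18 = -4; no screening nets 18. high-risk would deviate.
A type deviates, so pooling fails.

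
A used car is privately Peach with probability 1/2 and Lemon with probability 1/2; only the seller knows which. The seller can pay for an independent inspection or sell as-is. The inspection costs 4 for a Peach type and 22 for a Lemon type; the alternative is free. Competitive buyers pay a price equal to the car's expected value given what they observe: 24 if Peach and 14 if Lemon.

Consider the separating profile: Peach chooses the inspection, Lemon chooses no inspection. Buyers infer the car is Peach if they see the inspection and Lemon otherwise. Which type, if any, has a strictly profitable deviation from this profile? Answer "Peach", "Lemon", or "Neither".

The inspection pays 24; no inspection pays 14.
Peach: assigned the inspection, nets 24 − 4 = 20; deviating to no inspection nets 14.
Lemon: assigned no inspection, nets 14; deviating to the inspection nets 24 − 22 = 2.
Both types strictly prefer their assigned action; no profitable deviation.

Neither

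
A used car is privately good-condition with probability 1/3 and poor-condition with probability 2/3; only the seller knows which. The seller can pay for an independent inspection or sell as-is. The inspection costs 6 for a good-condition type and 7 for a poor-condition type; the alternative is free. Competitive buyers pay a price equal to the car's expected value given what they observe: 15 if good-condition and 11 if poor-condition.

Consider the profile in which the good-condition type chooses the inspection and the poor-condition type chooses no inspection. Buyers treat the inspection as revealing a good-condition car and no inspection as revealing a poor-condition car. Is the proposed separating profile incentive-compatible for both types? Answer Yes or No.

Under these beliefs, the inspection earns price 15 and no inspection earns price 11.
good-condition: the inspection nets 15 − 6 = 9; no inspection nets 11. good-condition would deviate to no inspection.
poor-condition: the inspection nets 15 − 7 = 8; no inspection nets 11. poor-condition prefers no inspection.
good-condition has a profitable deviation, so the profile is not an equilibrium.

No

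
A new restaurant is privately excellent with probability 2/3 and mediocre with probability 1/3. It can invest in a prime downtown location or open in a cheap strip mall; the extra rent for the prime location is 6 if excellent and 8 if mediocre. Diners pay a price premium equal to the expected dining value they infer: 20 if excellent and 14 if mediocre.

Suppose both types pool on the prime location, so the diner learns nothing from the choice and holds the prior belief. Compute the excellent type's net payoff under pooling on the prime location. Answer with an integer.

12

Pooled price premium = 2/3·20 + 1/3·14 = 18.
excellent pays cost 6 for the prime location, so net payoff = 18 − 6 = 12.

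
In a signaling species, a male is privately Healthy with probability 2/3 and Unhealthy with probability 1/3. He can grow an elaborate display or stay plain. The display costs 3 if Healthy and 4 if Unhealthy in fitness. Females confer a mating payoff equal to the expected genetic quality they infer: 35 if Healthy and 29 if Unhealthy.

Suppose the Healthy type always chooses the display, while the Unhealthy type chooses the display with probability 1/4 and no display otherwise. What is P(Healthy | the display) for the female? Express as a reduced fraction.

P(the display) = (2/3)·1 + (1/3)·(1/4) = 3/4.
By Bayes' rule, P(Healthy | the display) = (2/3) / (3/4) = 8/9.

8/9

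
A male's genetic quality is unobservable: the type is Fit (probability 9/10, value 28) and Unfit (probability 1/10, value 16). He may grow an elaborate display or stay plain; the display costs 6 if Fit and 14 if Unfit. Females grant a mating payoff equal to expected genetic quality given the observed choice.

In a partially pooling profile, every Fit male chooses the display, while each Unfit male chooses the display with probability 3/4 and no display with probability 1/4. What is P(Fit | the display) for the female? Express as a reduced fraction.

P(the display) = (9/10)·1 + (1/10)·(3/4) = 39/40.
By Bayes' rule, P(Fit | the display) = (9/10) / (39/40) = 12/13.

12/13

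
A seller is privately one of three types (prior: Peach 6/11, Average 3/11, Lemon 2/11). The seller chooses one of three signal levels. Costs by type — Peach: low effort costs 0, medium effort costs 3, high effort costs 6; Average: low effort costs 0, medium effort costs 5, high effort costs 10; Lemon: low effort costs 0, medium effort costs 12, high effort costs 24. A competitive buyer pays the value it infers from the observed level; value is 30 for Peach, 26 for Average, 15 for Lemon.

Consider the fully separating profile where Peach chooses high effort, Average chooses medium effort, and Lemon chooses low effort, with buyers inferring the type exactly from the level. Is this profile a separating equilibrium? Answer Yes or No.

Separating prices: high effort → 30, medium effort → 26, low effort → 15.
Peach (assigned high effort): low effort: 15 − 0 = 15; medium effort: 26 − 3 = 23; high effort: 30 − 6 = 24. Peach stays.
Average (assigned medium effort): low effort: 15 − 0 = 15; medium effort: 26 − 5 = 21; high effort: 30 − 10 = 20. Average stays.
Lemon (assigned low effort): low effort: 15 − 0 = 15; medium effort: 26 − 12 = 14; high effort: 30 − 24 = 6. Lemon stays.
Every type prefers its assigned level; separation holds.

Yes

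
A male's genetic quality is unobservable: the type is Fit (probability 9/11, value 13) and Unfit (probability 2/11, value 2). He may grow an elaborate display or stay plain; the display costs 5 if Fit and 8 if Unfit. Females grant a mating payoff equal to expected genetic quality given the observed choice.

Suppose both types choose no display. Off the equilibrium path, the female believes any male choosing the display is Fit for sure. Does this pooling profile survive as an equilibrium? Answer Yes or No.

On path, the female holds the prior and pays 9/11·13 + 2/11·2 = 11. Off path (the display), believing Fit, it pays 13.
Fit: no display nets 11; the display nets 13 − 5 = 8. Fit stays.
Unfit: no display nets 11; the display nets 13 − 8 = 5. Unfit stays.
No type deviates, so pooling is sustained.

Yes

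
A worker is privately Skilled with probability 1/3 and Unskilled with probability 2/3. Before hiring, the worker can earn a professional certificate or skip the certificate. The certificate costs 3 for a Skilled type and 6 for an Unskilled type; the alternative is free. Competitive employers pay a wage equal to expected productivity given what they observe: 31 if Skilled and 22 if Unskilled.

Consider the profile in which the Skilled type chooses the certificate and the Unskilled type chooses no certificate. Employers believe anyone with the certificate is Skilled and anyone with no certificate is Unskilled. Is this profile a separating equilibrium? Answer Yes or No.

No

Under these beliefs, the certificate earns wage 31 and no certificate earns wage 22.
Skilled: the certificate nets 31 − 3 = 28; no certificate nets 22. Skilled prefers the certificate.
Unskilled: the certificate nets 31 − 6 = 25; no certificate nets 22. Unskilled would deviate to the certificate.
Unskilled has a profitable deviation, so the profile is not an equilibrium.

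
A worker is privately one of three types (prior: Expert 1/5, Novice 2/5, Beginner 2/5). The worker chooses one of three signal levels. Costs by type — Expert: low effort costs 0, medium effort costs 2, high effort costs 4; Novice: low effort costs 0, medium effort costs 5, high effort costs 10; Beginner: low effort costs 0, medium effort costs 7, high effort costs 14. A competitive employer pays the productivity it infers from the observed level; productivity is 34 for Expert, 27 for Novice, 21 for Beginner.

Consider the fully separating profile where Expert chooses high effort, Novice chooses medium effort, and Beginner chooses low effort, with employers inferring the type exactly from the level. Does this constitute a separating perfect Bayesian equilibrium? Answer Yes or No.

No

Separating wages: high effort → 34, medium effort → 27, low effort → 21.
Expert (assigned high effort): low effort: 21 − 0 = 21; medium effort: 27 − 2 = 25; high effort: 34 − 4 = 30. Expert stays.
Novice (assigned medium effort): low effort: 21 − 0 = 21; medium effort: 27 − 5 = 22; high effort: 34 − 10 = 24. Novice prefers high effort.
Beginner (assigned low effort): low effort: 21 − 0 = 21; medium effort: 27 − 7 = 20; high effort: 34 − 14 = 20. Beginner stays.
At least one type deviates; the separating profile fails.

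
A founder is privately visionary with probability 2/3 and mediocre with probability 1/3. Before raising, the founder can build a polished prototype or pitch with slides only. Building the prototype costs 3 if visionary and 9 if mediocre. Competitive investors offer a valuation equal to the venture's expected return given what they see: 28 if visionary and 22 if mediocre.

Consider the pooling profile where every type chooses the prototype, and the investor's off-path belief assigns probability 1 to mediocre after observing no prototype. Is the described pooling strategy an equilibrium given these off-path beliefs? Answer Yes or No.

On path, the investor holds the prior and pays 2/3·28 + 1/3·22 = 26. Off path (no prototype), believing mediocre, it pays 22.
visionary: the prototype nets 26 − 3 = 23; no prototype nets 22. visionary stays.
mediocre: the prototype nets 26 − 9 = 17; no prototype nets 22. mediocre would deviate.
A type deviates, so pooling fails.

No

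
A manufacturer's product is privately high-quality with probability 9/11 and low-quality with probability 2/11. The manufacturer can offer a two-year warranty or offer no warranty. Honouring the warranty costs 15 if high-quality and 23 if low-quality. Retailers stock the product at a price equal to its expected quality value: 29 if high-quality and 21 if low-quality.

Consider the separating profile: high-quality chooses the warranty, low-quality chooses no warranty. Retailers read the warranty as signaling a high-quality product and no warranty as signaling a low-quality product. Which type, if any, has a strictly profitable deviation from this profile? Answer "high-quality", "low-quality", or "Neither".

The warranty pays 29; no warranty pays 21.
high-quality: assigned the warranty, nets 29 − 15 = 14; deviating to no warranty nets 21.
low-quality: assigned no warranty, nets 21; deviating to the warranty nets 29 − 23 = 6.
The high-quality type gains 7 by deviating.

high-quality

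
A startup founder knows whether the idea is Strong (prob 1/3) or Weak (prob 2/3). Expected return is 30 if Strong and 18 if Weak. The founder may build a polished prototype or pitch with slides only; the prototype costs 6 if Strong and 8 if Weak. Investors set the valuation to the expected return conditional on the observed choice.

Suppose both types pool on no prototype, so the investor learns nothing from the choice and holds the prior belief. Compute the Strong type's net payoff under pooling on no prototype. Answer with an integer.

Pooled valuation = 1/3·30 + 2/3·18 = 22.
Strong pays no cost for no prototype, so net payoff = 22.

22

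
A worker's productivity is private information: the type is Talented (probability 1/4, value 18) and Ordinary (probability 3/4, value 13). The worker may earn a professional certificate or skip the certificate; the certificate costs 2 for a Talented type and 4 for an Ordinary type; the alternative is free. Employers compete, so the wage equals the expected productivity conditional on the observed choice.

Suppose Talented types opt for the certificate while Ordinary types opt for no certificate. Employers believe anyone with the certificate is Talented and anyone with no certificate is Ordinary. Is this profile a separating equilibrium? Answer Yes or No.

No

Under these beliefs, the certificate earns wage 18 and no certificate earns wage 13.
Talented: the certificate nets 18 − 2 = 16; no certificate nets 13. Talented prefers the certificate.
Ordinary: the certificate nets 18 − 4 = 14; no certificate nets 13. Ordinary would deviate to the certificate.
Ordinary has a profitable deviation, so the profile is not an equilibrium.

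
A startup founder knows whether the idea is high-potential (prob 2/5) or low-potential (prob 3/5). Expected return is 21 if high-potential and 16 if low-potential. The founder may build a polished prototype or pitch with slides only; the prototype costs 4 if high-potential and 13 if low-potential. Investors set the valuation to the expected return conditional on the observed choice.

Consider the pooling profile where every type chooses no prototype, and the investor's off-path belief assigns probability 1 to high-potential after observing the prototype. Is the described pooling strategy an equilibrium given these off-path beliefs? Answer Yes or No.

On path, the investor holds the prior and pays 2/5·21 + 3/5·16 = 18. Off path (the prototype), believing high-potential, it pays 21.
high-potential: no prototype nets 18; the prototype nets 21 − 4 = 17. high-potential stays.
low-potential: no prototype nets 18; the prototype nets 21 − 13 = 8. low-potential stays.
No type deviates, so pooling is sustained.

Yes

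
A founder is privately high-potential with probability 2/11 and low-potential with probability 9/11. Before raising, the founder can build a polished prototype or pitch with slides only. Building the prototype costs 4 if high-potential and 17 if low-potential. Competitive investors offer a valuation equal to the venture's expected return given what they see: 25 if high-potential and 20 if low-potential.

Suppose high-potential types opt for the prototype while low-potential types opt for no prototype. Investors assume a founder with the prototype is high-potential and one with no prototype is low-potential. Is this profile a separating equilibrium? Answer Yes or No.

Yes

Under these beliefs, the prototype earns valuation 25 and no prototype earns valuation 20.
high-potential: the prototype nets 25 − 4 = 21; no prototype nets 20. high-potential prefers the prototype.
low-potential: the prototype nets 25 − 17 = 8; no prototype nets 20. low-potential prefers no prototype.
Neither type deviates, so the separating profile is an equilibrium.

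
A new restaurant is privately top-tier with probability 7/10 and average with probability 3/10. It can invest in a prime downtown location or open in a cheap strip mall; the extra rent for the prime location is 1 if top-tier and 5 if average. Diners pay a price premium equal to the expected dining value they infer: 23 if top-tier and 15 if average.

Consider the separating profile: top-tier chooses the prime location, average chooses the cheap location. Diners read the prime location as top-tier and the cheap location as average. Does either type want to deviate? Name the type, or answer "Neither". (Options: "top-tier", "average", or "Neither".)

average

The prime location pays 23; the cheap location pays 15.
top-tier: assigned the prime location, nets 23 − 1 = 22; deviating to the cheap location nets 15.
average: assigned the cheap location, nets 15; deviating to the prime location nets 23 − 5 = 18.
The average type gains 3 by deviating.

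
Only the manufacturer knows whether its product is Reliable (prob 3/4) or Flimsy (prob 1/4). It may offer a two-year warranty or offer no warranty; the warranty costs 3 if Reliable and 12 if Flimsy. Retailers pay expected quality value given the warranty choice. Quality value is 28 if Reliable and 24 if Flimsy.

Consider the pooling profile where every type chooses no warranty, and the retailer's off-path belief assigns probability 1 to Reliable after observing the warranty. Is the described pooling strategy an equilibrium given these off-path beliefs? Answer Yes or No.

Yes

On path, the retailer holds the prior and pays 3/4·28 + 1/4·24 = 27. Off path (the warranty), believing Reliable, it pays 28.
Reliable: no warranty nets 27; the warranty nets 28 − 3 = 25. Reliable stays.
Flimsy: no warranty nets 27; the warranty nets 28 − 12 = 16. Flimsy stays.
No type deviates, so pooling is sustained.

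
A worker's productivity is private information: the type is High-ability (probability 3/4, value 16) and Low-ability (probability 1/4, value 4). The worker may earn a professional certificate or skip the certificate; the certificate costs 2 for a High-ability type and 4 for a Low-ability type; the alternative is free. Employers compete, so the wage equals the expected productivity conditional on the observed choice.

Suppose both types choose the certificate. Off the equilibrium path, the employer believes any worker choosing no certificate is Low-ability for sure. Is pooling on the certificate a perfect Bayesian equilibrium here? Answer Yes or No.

On path, the employer holds the prior and pays 3/4·16 + 1/4·4 = 13. Off path (no certificate), believing Low-ability, it pays 4.
High-ability: the certificate nets 13 − 2 = 11; no certificate nets 4. High-ability stays.
Low-ability: the certificate nets 13 − 4 = 9; no certificate nets 4. Low-ability stays.
No type deviates, so pooling is sustained.

Yes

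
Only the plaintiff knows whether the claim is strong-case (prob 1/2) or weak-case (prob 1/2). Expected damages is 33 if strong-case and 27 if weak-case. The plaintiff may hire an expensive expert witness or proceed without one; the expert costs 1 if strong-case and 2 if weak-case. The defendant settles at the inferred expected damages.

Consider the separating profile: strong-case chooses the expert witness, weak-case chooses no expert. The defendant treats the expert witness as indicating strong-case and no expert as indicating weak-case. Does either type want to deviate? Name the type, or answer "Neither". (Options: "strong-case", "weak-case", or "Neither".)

weak-case

The expert witness pays 33; no expert pays 27.
strong-case: assigned the expert witness, nets 33 − 1 = 32; deviating to no expert nets 27.
weak-case: assigned no expert, nets 27; deviating to the expert witness nets 33 − 2 = 31.
The weak-case type gains 4 by deviating.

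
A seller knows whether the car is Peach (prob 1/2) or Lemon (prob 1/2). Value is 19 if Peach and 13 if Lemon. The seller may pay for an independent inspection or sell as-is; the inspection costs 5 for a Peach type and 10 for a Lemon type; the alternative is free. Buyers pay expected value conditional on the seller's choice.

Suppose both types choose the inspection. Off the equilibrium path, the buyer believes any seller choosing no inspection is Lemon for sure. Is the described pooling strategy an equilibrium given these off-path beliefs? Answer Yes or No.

No

On path, the buyer holds the prior and pays 1/2·19 + 1/2·13 = 16. Off path (no inspection), believing Lemon, it pays 13.
Peach: the inspection nets 16 − 5 = 11; no inspection nets 13. Peach would deviate.
Lemon: the inspection nets 16 − 10 = 6; no inspection nets 13. Lemon would deviate.
A type deviates, so pooling fails.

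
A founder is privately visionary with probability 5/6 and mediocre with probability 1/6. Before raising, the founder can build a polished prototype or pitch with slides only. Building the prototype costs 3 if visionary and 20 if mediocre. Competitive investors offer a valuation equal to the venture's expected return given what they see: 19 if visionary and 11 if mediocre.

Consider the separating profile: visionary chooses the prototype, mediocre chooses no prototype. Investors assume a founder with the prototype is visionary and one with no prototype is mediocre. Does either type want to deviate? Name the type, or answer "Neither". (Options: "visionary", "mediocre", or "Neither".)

Neither

The prototype pays 19; no prototype pays 11.
visionary: assigned the prototype, nets 19 − 3 = 16; deviating to no prototype nets 11.
mediocre: assigned no prototype, nets 11; deviating to the prototype nets 19 − 20 = -1.
Both types strictly prefer their assigned action; no profitable deviation.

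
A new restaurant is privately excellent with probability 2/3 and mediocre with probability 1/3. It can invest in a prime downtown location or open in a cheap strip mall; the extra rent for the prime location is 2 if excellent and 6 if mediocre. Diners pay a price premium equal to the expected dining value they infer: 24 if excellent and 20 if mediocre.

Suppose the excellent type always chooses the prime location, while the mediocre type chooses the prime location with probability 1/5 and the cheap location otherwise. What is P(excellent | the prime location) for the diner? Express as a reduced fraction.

10/11

P(the prime location) = (2/3)·1 + (1/3)·(1/5) = 11/15.
By Bayes' rule, P(excellent | the prime location) = (2/3) / (11/15) = 10/11.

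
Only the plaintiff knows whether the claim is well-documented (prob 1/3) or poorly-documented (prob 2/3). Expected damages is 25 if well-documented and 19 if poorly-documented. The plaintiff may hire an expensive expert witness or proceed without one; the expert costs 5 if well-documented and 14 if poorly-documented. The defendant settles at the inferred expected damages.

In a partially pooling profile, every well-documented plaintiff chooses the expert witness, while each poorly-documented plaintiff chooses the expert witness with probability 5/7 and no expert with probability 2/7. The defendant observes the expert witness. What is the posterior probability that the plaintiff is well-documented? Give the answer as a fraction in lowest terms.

7/17

P(the expert witness) = (1/3)·1 + (2/3)·(5/7) = 17/21.
By Bayes' rule, P(well-documented | the expert witness) = (1/3) / (17/21) = 7/17.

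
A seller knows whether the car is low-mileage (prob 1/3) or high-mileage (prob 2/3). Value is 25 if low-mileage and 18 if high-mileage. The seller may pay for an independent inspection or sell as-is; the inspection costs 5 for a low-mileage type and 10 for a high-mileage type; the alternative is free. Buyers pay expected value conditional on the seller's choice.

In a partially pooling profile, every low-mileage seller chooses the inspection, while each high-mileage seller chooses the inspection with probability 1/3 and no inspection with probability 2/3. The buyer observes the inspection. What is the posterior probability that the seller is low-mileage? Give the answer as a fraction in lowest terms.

3/5

P(the inspection) = (1/3)·1 + (2/3)·(1/3) = 5/9.
By Bayes' rule, P(low-mileage | the inspection) = (1/3) / (5/9) = 3/5.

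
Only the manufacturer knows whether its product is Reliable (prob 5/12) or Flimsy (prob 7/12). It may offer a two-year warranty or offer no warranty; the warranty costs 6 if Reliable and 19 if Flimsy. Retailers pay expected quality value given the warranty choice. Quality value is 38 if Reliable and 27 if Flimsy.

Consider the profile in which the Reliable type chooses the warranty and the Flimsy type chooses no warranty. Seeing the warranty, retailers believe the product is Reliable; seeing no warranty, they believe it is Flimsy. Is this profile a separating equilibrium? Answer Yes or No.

Under these beliefs, the warranty earns price 38 and no warranty earns price 27.
Reliable: the warranty nets 38 − 6 = 32; no warranty nets 27. Reliable prefers the warranty.
Flimsy: the warranty nets 38 − 19 = 19; no warranty nets 27. Flimsy prefers no warranty.
Neither type deviates, so the separating profile is an equilibrium.

Yes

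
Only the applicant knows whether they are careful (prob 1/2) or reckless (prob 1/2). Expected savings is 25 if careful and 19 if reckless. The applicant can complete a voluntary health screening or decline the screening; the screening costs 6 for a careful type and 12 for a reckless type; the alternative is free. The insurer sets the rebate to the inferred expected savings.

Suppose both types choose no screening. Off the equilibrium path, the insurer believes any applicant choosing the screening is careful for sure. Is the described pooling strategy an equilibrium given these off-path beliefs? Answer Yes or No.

On path, the insurer holds the prior and pays 1/2·25 + 1/2·19 = 22. Off path (the screening), believing careful, it pays 25.
careful: no screening nets 22; the screening nets 25 − 6 = 19. careful stays.
reckless: no screening nets 22; the screening nets 25 − 12 = 13. reckless stays.
No type deviates, so pooling is sustained.

Yes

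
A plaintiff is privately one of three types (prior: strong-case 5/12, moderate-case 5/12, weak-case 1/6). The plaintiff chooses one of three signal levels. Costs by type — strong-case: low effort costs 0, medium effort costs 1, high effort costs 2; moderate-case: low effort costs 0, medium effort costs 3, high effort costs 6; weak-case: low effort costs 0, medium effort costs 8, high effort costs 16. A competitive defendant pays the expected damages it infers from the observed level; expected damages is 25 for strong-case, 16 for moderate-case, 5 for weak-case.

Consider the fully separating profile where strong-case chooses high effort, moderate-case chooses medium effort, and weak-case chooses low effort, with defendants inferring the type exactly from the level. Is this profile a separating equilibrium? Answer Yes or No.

Separating settlements: high effort → 25, medium effort → 16, low effort → 5.
strong-case (assigned high effort): low effort: 5 − 0 = 5; medium effort: 16 − 1 = 15; high effort: 25 − 2 = 23. strong-case stays.
moderate-case (assigned medium effort): low effort: 5 − 0 = 5; medium effort: 16 − 3 = 13; high effort: 25 − 6 = 19. moderate-case prefers high effort.
weak-case (assigned low effort): low effort: 5 − 0 = 5; medium effort: 16 − 8 = 8; high effort: 25 − 16 = 9. weak-case prefers high effort.
At least one type deviates; the separating profile fails.

No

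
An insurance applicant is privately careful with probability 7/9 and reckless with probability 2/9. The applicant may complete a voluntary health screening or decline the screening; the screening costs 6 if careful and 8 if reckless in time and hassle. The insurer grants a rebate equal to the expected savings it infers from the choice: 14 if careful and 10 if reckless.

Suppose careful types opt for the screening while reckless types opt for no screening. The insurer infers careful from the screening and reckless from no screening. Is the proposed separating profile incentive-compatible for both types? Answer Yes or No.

Under these beliefs, the screening earns rebate 14 and no screening earns rebate 10.
careful: the screening nets 14 − 6 = 8; no screening nets 10. careful would deviate to no screening.
reckless: the screening nets 14 − 8 = 6; no screening nets 10. reckless prefers no screening.
careful has a profitable deviation, so the profile is not an equilibrium.

No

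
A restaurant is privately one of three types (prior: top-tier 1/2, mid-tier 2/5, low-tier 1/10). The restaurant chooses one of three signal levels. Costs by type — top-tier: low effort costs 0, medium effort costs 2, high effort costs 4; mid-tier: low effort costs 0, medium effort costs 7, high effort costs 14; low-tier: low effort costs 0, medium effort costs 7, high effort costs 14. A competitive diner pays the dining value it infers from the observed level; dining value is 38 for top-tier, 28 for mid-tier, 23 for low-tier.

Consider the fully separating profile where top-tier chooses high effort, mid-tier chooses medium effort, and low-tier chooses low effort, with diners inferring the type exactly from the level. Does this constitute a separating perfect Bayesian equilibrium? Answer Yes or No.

No

Separating price premiums: high effort → 38, medium effort → 28, low effort → 23.
top-tier (assigned high effort): low effort: 23 − 0 = 23; medium effort: 28 − 2 = 26; high effort: 38 − 4 = 34. top-tier stays.
mid-tier (assigned medium effort): low effort: 23 − 0 = 23; medium effort: 28 − 7 = 21; high effort: 38 − 14 = 24. mid-tier prefers high effort.
low-tier (assigned low effort): low effort: 23 − 0 = 23; medium effort: 28 − 7 = 21; high effort: 38 − 14 = 24. low-tier prefers high effort.
At least one type deviates; the separating profile fails.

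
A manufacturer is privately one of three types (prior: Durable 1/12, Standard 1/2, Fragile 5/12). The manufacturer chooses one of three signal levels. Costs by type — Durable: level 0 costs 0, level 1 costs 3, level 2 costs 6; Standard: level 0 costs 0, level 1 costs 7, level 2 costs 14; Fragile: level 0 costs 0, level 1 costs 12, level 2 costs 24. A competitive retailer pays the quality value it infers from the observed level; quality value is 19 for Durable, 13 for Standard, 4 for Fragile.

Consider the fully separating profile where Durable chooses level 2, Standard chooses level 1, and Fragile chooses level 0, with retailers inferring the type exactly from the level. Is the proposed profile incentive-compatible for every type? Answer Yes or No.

Yes

Separating prices: level 2 → 19, level 1 → 13, level 0 → 4.
Durable (assigned level 2): level 0: 4 − 0 = 4; level 1: 13 − 3 = 10; level 2: 19 − 6 = 13. Durable stays.
Standard (assigned level 1): level 0: 4 − 0 = 4; level 1: 13 − 7 = 6; level 2: 19 − 14 = 5. Standard stays.
Fragile (assigned level 0): level 0: 4 − 0 = 4; level 1: 13 − 12 = 1; level 2: 19 − 24 = -5. Fragile stays.
Every type prefers its assigned level; separation holds.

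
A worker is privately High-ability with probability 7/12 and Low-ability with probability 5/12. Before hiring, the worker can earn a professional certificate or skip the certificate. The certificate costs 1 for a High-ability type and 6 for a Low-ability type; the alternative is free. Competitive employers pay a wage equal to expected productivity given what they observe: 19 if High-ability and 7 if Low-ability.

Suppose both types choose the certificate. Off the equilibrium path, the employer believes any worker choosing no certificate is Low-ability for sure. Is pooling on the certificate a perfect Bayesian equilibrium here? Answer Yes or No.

Yes

On path, the employer holds the prior and pays 7/12·19 + 5/12·7 = 14. Off path (no certificate), believing Low-ability, it pays 7.
High-ability: the certificate nets 14 − 1 = 13; no certificate nets 7. High-ability stays.
Low-ability: the certificate nets 14 − 6 = 8; no certificate nets 7. Low-ability stays.
No type deviates, so pooling is sustained.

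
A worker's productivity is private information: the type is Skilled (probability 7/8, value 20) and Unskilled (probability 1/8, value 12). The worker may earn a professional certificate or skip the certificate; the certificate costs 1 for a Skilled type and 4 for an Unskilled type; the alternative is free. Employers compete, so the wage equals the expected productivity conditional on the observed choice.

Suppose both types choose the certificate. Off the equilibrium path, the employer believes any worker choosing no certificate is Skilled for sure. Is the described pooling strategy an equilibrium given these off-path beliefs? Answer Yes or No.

On path, the employer holds the prior and pays 7/8·20 + 1/8·12 = 19. Off path (no certificate), believing Skilled, it pays 20.
Skilled: the certificate nets 19 − 1 = 18; no certificate nets 20. Skilled would deviate.
Unskilled: the certificate nets 19 − 4 = 15; no certificate nets 20. Unskilled would deviate.
A type deviates, so pooling fails.

No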